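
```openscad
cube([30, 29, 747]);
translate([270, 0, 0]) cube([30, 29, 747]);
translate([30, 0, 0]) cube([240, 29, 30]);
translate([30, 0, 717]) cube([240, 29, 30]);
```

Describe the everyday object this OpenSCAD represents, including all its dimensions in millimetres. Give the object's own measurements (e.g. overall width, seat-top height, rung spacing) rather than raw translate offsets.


A rectangular picture frame lying in the x–z plane (depth along y). The opening is 240 mm wide (x) by 687 mm tall (z), surrounded by a border 30 mm wide on all four sides. The frame is 29 mm deep and is made of two full-height vertical stiles with two horizontal rails fitted between them.


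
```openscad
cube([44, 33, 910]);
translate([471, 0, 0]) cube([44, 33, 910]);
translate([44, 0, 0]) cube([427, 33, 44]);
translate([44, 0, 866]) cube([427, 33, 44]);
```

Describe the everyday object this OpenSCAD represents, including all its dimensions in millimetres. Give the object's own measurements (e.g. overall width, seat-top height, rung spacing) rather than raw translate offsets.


A rectangular picture frame lying in the x–z plane (depth along y). The opening is 427 mm wide (x) by 822 mm tall (z), surrounded by a border 44 mm wide on all four sides. The frame is 33 mm deep and is made of two full-height vertical stiles with two horizontal rails fitted between them.


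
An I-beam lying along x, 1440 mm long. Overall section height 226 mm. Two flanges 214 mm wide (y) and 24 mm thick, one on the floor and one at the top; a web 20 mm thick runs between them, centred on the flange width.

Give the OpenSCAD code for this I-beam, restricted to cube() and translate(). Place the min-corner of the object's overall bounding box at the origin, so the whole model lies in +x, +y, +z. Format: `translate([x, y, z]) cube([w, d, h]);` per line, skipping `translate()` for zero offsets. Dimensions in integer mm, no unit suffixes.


cube([1440, 214, 24]);
translate([0, 97, 24]) cube([1440, 20, 178]);
translate([0, 0, 202]) cube([1440, 214, 24]);


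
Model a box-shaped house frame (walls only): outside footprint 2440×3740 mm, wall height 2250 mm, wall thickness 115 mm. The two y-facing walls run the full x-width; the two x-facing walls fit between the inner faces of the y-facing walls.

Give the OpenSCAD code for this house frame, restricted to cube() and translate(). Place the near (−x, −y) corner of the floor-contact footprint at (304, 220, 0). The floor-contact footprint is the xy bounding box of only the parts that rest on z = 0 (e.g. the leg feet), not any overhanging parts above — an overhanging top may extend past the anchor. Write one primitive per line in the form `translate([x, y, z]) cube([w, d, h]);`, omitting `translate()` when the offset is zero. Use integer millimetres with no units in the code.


translate([304, 220, 0]) cube([2440, 115, 2250]);
translate([304, 3845, 0]) cube([2440, 115, 2250]);
translate([304, 335, 0]) cube([115, 3510, 2250]);
translate([2629, 335, 0]) cube([115, 3510, 2250]);


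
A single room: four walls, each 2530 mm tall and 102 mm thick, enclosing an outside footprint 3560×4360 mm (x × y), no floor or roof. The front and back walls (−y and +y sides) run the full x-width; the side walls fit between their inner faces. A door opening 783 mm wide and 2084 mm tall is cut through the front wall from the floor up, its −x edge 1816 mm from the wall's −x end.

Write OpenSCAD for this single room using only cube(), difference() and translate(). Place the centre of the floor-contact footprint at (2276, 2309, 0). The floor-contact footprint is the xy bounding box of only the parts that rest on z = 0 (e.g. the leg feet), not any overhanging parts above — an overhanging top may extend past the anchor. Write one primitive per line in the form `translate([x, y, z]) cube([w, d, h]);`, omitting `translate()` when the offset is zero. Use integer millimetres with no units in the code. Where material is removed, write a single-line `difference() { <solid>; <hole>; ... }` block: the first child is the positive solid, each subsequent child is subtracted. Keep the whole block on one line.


difference() { translate([496, 129, 0]) cube([3560, 102, 2530]); translate([2312, 129, 0]) cube([783, 102, 2084]); }
translate([496, 4387, 0]) cube([3560, 102, 2530]);
translate([496, 231, 0]) cube([102, 4156, 2530]);
translate([3954, 231, 0]) cube([102, 4156, 2530]);


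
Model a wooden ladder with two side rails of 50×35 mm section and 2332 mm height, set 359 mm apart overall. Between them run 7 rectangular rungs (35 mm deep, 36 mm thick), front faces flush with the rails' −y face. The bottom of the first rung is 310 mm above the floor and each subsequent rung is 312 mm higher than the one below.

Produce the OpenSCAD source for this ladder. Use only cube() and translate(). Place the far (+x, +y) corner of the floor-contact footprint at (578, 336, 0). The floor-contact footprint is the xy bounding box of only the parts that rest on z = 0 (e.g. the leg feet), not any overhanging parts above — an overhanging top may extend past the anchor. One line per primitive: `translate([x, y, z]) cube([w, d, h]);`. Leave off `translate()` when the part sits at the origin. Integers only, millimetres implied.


// rung span = 359 - 2*50 = 259
// rung[k] z = 310 + k*312
translate([219, 301, 0]) cube([50, 35, 2332]);
translate([528, 301, 0]) cube([50, 35, 2332]);
translate([269, 301, 310]) cube([259, 35, 36]);
translate([269, 301, 622]) cube([259, 35, 36]);
translate([269, 301, 934]) cube([259, 35, 36]);
translate([269, 301, 1246]) cube([259, 35, 36]);
translate([269, 301, 1558]) cube([259, 35, 36]);
translate([269, 301, 1870]) cube([259, 35, 36]);
translate([269, 301, 2182]) cube([259, 35, 36]);


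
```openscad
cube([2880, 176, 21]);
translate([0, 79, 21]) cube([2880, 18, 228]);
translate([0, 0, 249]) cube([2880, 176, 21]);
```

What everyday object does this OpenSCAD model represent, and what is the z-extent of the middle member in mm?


An I-beam. The web height is 228 mm.

Two wide flanges with a thin centred web — an I-beam. Overall 270 mm minus two 21 mm flanges gives a web of 270 − 2·21 = 228 mm.


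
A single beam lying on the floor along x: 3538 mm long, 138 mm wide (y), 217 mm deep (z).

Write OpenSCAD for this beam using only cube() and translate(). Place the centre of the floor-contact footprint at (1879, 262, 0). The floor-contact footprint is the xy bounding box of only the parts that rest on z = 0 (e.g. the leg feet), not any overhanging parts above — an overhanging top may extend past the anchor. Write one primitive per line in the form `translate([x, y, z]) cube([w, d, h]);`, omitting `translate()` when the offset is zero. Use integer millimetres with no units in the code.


translate([110, 193, 0]) cube([3538, 138, 217]);


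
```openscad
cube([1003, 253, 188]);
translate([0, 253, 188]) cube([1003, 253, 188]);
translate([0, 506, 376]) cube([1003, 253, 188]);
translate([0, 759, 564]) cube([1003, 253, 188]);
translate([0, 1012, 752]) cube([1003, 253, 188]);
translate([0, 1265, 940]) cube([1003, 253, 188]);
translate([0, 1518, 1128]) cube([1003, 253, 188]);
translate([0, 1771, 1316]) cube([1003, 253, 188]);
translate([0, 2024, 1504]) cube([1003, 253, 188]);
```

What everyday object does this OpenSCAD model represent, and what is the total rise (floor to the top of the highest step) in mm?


A staircase. The total rise is 1692 mm.

9 identical blocks, each offset up and back from the previous — a staircase. Each step is 188 mm tall and there are 9 of them, so the total rise is 9 × 188 = 1692 mm.


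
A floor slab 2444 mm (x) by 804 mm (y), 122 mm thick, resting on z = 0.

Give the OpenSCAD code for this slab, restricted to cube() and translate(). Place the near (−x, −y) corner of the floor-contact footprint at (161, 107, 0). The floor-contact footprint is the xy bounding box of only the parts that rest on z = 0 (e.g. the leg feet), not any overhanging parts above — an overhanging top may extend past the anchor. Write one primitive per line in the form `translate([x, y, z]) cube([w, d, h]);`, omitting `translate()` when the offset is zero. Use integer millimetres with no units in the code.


translate([161, 107, 0]) cube([2444, 804, 122]);


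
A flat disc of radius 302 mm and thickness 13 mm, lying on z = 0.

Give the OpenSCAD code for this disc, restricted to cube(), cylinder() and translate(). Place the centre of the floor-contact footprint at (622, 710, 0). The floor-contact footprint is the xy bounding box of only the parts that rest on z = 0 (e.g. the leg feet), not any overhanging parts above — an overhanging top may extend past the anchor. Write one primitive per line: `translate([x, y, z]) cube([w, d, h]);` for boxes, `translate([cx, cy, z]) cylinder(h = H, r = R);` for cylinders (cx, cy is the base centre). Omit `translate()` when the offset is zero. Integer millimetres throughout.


translate([622, 710, 0]) cylinder(h = 13, r = 302);


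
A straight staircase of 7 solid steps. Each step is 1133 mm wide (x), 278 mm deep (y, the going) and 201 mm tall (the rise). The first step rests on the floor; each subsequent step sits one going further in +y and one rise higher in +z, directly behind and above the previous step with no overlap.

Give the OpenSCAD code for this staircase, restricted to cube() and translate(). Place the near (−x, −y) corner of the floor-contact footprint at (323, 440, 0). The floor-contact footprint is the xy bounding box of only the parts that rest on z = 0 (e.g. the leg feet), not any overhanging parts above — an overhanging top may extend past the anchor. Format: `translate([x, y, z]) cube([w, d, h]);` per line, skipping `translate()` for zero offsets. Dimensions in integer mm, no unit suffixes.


translate([323, 440, 0]) cube([1133, 278, 201]);
translate([323, 718, 201]) cube([1133, 278, 201]);
translate([323, 996, 402]) cube([1133, 278, 201]);
translate([323, 1274, 603]) cube([1133, 278, 201]);
translate([323, 1552, 804]) cube([1133, 278, 201]);
translate([323, 1830, 1005]) cube([1133, 278, 201]);
translate([323, 2108, 1206]) cube([1133, 278, 201]);


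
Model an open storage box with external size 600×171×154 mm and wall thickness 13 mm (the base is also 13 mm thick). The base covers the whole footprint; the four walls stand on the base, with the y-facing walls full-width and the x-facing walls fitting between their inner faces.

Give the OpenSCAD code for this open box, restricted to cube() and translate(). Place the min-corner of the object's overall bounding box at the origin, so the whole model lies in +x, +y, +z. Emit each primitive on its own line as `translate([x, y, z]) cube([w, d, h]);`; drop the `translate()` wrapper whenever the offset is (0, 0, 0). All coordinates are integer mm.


cube([600, 171, 13]);
translate([0, 0, 13]) cube([600, 13, 141]);
translate([0, 158, 13]) cube([600, 13, 141]);
translate([0, 13, 13]) cube([13, 145, 141]);
translate([587, 13, 13]) cube([13, 145, 141]);


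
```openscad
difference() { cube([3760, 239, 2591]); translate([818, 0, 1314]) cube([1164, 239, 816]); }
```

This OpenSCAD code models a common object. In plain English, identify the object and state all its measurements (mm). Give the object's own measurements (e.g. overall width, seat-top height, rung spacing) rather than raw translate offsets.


A wall 3760 mm long (x), 239 mm thick (y), 2591 mm tall, with a rectangular window opening cut through it. The opening is 1164 mm wide and 816 mm tall; its sill is at z = 1314 mm and its near (−x) edge is 818 mm from the wall's −x end. The opening passes through the full wall thickness.


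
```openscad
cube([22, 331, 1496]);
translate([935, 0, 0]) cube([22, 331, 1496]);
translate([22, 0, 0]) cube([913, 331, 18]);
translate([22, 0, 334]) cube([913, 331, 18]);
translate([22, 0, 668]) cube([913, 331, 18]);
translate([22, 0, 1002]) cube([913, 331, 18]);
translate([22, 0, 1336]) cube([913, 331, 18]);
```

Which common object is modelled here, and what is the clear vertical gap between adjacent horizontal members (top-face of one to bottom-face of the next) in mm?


A bookshelf. The clear shelf gap is 316 mm.

Two tall side panels with 5 horizontal boards between them — a bookshelf. The first two shelf undersides are at z = 0 and z = 334; with shelf thickness 18, the clear gap is 334 − 0 − 18 = 316 mm.


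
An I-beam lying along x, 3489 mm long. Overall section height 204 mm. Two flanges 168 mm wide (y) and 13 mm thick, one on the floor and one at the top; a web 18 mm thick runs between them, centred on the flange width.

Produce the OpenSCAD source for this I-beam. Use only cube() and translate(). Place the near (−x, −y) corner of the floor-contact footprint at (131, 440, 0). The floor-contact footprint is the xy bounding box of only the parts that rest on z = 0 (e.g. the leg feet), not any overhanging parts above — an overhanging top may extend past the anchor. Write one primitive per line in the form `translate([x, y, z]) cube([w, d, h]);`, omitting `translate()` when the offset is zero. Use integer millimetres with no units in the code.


translate([131, 440, 0]) cube([3489, 168, 13]);
translate([131, 515, 13]) cube([3489, 18, 178]);
translate([131, 440, 191]) cube([3489, 168, 13]);


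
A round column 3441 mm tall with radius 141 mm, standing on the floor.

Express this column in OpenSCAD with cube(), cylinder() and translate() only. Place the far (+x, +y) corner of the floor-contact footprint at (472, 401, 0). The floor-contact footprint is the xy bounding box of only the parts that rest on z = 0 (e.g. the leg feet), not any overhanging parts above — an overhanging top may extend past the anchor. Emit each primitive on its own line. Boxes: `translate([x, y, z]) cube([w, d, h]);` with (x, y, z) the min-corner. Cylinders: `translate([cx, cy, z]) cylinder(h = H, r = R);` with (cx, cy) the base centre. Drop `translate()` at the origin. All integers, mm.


translate([331, 260, 0]) cylinder(h = 3441, r = 141);


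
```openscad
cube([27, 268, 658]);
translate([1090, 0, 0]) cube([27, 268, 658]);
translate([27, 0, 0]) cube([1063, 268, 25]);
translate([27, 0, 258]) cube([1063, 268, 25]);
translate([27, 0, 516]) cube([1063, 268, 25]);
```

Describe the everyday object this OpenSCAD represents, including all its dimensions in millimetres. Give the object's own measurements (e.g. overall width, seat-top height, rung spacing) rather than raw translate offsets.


An open bookshelf. Two side panels, each 27 mm thick, 268 mm deep and 658 mm tall, stand 1117 mm apart (outside-to-outside). Between them sit 3 shelves, each 25 mm thick and 268 mm deep, spanning the full gap between the sides. The bottom shelf rests on the floor (its underside at z = 0) and the clear gap between one shelf's top and the next shelf's underside is 233 mm.


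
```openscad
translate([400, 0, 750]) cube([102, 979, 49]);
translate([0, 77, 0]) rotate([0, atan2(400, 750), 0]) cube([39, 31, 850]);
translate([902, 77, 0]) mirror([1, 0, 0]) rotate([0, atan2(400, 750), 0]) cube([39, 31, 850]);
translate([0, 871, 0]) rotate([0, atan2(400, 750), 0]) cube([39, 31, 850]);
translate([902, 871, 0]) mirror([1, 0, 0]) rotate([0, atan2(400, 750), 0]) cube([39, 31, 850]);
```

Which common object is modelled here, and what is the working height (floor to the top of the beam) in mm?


A sawhorse. The overall height is 799 mm.

A beam across two mirrored pairs of raked legs — a sawhorse. The beam's underside is at z = 750 (matching the legs' vertical rise in atan2(400, 750)) and the beam is 49 mm tall, so its top is at 750 + 49 = 799 mm. The raked legs top out at the beam's underside, so that is the highest point.


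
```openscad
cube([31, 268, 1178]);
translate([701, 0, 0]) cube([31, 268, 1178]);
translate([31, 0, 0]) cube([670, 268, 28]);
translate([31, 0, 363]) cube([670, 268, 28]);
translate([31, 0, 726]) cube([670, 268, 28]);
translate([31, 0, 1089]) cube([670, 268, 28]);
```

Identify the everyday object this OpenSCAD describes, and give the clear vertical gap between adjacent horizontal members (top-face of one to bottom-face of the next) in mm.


A bookshelf. The clear shelf gap is 335 mm.

Two tall side panels with 4 horizontal boards between them — a bookshelf. The first two shelf undersides are at z = 0 and z = 363; with shelf thickness 28, the clear gap is 363 − 0 − 28 = 335 mm.


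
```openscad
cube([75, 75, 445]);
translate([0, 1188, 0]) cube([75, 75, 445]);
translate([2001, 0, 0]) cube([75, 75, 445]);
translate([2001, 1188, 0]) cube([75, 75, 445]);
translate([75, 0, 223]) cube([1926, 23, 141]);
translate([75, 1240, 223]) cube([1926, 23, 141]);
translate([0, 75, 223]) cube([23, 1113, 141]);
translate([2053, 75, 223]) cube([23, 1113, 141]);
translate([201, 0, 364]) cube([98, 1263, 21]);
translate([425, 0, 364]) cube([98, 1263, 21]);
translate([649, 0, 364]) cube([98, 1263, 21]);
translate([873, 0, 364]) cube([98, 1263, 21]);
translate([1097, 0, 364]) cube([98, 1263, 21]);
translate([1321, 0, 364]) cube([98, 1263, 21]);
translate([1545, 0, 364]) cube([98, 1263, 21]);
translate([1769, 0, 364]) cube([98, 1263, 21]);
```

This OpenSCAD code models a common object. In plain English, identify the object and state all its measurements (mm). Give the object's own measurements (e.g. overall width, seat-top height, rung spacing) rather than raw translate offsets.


A bed frame 2076 mm long (x) by 1263 mm wide (y). Four 75×75 mm corner posts, 445 mm tall, at the corners of the footprint. Four rails of 23 mm thickness and 141 mm height run between adjacent posts with their undersides at z = 223 mm, their outer faces flush with the outside of the frame (the two x-running rails run between the posts' inner faces; the two y-running rails run between the posts' inner faces). 8 slats, each 98 mm wide (x) and 21 mm thick, lie across the top of the two x-running rails, running the full 1263 mm width of the frame in y; along x they sit between the end posts with a 126 mm gap after the −x posts and between neighbouring slats, leaving 134 mm before the +x posts.


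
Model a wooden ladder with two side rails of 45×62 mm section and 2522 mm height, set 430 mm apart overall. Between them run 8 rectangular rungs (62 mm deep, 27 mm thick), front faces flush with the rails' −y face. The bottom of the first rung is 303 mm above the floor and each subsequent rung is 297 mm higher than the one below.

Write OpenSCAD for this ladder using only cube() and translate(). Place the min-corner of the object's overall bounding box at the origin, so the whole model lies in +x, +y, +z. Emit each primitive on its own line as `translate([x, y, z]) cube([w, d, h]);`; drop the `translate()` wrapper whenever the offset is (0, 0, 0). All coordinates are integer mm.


cube([45, 62, 2522]);
translate([385, 0, 0]) cube([45, 62, 2522]);
translate([45, 0, 303]) cube([340, 62, 27]);
translate([45, 0, 600]) cube([340, 62, 27]);
translate([45, 0, 897]) cube([340, 62, 27]);
translate([45, 0, 1194]) cube([340, 62, 27]);
translate([45, 0, 1491]) cube([340, 62, 27]);
translate([45, 0, 1788]) cube([340, 62, 27]);
translate([45, 0, 2085]) cube([340, 62, 27]);
translate([45, 0, 2382]) cube([340, 62, 27]);


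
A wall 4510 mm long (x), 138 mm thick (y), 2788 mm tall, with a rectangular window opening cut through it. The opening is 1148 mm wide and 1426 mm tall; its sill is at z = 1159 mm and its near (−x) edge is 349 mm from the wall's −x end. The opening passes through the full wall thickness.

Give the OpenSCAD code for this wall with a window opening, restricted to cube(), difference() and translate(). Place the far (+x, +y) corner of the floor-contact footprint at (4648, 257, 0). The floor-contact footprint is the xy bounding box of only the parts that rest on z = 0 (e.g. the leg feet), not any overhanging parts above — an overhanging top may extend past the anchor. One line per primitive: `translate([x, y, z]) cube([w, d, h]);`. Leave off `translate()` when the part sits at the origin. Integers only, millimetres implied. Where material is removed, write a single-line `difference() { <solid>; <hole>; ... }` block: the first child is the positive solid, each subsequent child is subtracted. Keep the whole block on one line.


difference() { translate([138, 119, 0]) cube([4510, 138, 2788]); translate([487, 119, 1159]) cube([1148, 138, 1426]); }


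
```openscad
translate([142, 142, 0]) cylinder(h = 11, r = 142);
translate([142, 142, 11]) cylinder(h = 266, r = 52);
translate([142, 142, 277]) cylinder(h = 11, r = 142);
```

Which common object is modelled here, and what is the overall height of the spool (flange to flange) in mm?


A spool. The overall height is 288 mm.

Three coaxial cylinders, large–small–large — a spool. Two 11 mm flanges and a 266 mm core give 11 + 266 + 11 = 288 mm.


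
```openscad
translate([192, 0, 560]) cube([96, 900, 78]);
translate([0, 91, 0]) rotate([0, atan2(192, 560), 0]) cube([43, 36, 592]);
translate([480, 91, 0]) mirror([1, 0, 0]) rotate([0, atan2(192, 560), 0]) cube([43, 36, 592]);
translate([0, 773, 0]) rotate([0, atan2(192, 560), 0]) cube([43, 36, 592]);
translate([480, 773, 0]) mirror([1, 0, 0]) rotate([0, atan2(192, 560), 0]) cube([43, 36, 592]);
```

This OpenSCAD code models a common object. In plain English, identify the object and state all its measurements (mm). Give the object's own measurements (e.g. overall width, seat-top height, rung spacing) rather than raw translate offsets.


A sawhorse. A 96×900×78 mm beam (x, y, z) sits on two A-frame leg pairs. Each pair is two raked legs of 43×36 mm section (36 mm along y) splaying symmetrically in x. Each leg rises 560 mm vertically over 192 mm of horizontal reach and is 592 mm long along its own axis. Every leg's outer bottom edge rests on the floor and its outer top edge meets a bottom edge of the beam — the left legs (tilting toward +x) meet the beam's −x bottom edge, the right legs (their mirror images, tilting toward −x) meet its +x bottom edge — so the leg tops tuck under the beam, the beam's underside is 560 mm above the floor, and the feet are 480 mm apart outside-to-outside with the beam centred between them. The two leg pairs are set in 91 mm from either end of the beam.


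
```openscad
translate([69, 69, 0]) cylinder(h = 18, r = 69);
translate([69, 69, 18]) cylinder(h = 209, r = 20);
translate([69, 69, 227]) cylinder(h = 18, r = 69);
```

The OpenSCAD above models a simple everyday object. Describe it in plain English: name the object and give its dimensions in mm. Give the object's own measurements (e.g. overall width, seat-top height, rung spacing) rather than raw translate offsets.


A spool: two coaxial disc flanges of radius 69 mm and thickness 18 mm, joined by a core cylinder of radius 20 mm and height 209 mm. The lower flange rests on z = 0 and the three cylinders share a vertical axis.


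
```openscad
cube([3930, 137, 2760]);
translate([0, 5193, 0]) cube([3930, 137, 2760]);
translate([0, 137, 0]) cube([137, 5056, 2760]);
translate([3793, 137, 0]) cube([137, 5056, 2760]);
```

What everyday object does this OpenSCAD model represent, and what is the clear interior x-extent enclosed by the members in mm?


A house (or room) frame. The interior width is 3656 mm.

Four 2760 mm walls enclosing a rectangle with no floor or roof — a room or house frame. Outside width is 3930 mm and wall thickness is 137 mm, so the interior width is 3930 − 2 × 137 = 3656 mm.


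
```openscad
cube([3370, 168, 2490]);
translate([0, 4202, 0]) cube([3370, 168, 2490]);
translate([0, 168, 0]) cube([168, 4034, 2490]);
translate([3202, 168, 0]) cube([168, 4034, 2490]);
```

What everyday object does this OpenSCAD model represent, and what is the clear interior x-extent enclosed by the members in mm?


A house (or room) frame. The interior width is 3034 mm.

Four 2490 mm walls enclosing a rectangle with no floor or roof — a room or house frame. Outside width is 3370 mm and wall thickness is 168 mm, so the interior width is 3370 − 2 × 168 = 3034 mm.


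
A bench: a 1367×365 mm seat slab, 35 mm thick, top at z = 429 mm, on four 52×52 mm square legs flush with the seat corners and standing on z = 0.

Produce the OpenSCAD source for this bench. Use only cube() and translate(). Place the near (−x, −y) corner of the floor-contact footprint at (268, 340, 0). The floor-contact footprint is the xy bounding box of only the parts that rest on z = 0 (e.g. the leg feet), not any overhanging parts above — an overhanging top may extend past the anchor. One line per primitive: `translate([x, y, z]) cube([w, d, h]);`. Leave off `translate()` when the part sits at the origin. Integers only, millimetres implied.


// leg_h = 429 − 35 = 394
translate([268, 340, 394]) cube([1367, 365, 35]);
translate([268, 340, 0]) cube([52, 52, 394]);
translate([268, 653, 0]) cube([52, 52, 394]);
translate([1583, 340, 0]) cube([52, 52, 394]);
translate([1583, 653, 0]) cube([52, 52, 394]);


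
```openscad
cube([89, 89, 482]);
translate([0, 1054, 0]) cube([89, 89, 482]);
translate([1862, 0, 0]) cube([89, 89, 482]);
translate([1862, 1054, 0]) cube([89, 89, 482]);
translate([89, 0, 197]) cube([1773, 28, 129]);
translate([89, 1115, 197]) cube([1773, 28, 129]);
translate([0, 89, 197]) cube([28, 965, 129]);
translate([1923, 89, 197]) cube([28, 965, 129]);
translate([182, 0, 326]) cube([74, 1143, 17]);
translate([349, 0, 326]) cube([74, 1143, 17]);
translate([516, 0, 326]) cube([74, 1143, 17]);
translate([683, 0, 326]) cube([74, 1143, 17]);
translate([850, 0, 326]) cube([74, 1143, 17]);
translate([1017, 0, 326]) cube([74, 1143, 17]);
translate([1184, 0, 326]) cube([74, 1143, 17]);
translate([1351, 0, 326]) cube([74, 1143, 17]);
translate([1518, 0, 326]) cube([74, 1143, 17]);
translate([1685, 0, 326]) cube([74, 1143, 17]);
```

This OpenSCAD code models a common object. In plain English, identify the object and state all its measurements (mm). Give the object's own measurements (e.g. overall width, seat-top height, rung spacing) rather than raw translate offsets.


A bed frame 1951 mm long (x) by 1143 mm wide (y). Four 89×89 mm corner posts, 482 mm tall, at the corners of the footprint. Four rails of 28 mm thickness and 129 mm height run between adjacent posts with their undersides at z = 197 mm, their outer faces flush with the outside of the frame (the two x-running rails run between the posts' inner faces; the two y-running rails run between the posts' inner faces). 10 slats, each 74 mm wide (x) and 17 mm thick, lie across the top of the two x-running rails, running the full 1143 mm width of the frame in y; along x they sit between the end posts with a 93 mm gap after the −x posts and between neighbouring slats, leaving 103 mm before the +x posts.


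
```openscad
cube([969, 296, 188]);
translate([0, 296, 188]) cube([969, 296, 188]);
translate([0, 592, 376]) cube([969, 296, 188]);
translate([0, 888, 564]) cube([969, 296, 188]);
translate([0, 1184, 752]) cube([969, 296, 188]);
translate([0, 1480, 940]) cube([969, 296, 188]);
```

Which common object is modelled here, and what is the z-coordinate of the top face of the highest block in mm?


A staircase. The total rise is 1128 mm.

6 identical blocks, each offset up and back from the previous — a staircase. Each step is 188 mm tall and there are 6 of them, so the total rise is 6 × 188 = 1128 mm.


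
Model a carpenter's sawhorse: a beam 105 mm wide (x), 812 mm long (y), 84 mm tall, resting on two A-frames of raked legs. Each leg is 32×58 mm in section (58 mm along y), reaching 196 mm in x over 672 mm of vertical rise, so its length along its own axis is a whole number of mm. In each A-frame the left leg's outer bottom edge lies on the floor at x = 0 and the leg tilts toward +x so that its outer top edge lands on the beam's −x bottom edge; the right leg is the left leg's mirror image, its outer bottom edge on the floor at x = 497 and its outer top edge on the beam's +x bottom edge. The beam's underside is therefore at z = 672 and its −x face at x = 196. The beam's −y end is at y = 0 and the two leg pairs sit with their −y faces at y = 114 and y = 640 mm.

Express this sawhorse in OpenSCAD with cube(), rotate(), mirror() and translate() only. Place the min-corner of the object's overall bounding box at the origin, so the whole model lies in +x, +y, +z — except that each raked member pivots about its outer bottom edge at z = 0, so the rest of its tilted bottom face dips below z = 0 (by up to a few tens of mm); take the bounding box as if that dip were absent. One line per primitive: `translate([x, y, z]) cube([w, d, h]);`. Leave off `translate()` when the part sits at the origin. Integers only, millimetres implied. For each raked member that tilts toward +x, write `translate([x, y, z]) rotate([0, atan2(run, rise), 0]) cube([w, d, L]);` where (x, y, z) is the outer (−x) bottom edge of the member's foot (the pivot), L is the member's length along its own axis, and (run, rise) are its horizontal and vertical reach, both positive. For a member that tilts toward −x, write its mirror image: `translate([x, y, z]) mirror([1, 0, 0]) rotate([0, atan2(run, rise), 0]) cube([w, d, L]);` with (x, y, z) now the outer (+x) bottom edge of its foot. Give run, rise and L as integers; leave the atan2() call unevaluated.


// leg length = √(196² + 672²) = 700
// right-leg outer foot x = 2·196 + 105 = 497
// beam min-corner = (196, 0, 672)
translate([196, 0, 672]) cube([105, 812, 84]);
translate([0, 114, 0]) rotate([0, atan2(196, 672), 0]) cube([32, 58, 700]);
translate([497, 114, 0]) mirror([1, 0, 0]) rotate([0, atan2(196, 672), 0]) cube([32, 58, 700]);
translate([0, 640, 0]) rotate([0, atan2(196, 672), 0]) cube([32, 58, 700]);
translate([497, 640, 0]) mirror([1, 0, 0]) rotate([0, atan2(196, 672), 0]) cube([32, 58, 700]);


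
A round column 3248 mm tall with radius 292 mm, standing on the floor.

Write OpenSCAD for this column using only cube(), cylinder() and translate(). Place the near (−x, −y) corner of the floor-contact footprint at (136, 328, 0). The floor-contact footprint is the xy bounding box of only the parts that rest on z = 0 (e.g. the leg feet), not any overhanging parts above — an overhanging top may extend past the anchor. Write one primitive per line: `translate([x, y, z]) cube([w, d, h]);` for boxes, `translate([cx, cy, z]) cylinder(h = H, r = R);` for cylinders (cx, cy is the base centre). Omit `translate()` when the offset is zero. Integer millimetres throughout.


translate([428, 620, 0]) cylinder(h = 3248, r = 292);


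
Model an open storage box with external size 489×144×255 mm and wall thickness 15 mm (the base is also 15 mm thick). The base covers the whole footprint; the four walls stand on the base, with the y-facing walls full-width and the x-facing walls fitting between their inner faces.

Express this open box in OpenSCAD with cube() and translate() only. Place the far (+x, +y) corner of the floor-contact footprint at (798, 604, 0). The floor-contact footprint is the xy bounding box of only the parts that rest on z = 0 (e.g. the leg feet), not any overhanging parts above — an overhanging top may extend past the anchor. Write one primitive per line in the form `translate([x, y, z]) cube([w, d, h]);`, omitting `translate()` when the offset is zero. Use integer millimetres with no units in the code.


translate([309, 460, 0]) cube([489, 144, 15]);
translate([309, 460, 15]) cube([489, 15, 240]);
translate([309, 589, 15]) cube([489, 15, 240]);
translate([309, 475, 15]) cube([15, 114, 240]);
translate([783, 475, 15]) cube([15, 114, 240]);


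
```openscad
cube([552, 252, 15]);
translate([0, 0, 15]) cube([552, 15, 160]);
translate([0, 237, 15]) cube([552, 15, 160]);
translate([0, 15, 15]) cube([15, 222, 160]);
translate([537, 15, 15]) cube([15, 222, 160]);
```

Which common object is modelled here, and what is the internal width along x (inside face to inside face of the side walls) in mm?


An open box. The internal width is 522 mm.

A 552×252 base slab with four walls standing on it — an open box. The base is 552 mm wide and the walls are 15 mm thick, so the internal width is 552 − 2 × 15 = 522 mm.


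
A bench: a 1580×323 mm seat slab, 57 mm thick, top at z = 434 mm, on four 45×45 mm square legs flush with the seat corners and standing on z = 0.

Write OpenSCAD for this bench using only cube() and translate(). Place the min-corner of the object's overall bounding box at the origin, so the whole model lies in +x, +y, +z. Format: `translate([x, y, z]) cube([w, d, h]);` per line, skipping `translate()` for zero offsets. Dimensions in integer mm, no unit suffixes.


// leg_h = 434 − 57 = 377
translate([0, 0, 377]) cube([1580, 323, 57]);
cube([45, 45, 377]);
translate([0, 278, 0]) cube([45, 45, 377]);
translate([1535, 0, 0]) cube([45, 45, 377]);
translate([1535, 278, 0]) cube([45, 45, 377]);


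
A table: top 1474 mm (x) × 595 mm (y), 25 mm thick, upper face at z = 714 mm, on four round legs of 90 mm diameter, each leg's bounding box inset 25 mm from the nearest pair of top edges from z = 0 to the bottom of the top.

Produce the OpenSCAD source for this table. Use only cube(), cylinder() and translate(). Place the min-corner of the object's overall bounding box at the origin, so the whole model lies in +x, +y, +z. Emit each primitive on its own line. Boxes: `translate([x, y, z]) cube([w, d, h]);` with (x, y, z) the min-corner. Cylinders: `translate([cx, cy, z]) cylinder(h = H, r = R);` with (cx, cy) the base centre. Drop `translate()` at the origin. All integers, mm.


translate([0, 0, 689]) cube([1474, 595, 25]);
translate([70, 70, 0]) cylinder(h = 689, r = 45);
translate([1404, 70, 0]) cylinder(h = 689, r = 45);
translate([70, 525, 0]) cylinder(h = 689, r = 45);
translate([1404, 525, 0]) cylinder(h = 689, r = 45);


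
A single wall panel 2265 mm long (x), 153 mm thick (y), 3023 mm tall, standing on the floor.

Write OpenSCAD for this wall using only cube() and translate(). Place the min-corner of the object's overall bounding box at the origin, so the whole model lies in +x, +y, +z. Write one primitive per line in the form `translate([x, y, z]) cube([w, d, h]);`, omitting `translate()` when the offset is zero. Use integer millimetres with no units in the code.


cube([2265, 153, 3023]);


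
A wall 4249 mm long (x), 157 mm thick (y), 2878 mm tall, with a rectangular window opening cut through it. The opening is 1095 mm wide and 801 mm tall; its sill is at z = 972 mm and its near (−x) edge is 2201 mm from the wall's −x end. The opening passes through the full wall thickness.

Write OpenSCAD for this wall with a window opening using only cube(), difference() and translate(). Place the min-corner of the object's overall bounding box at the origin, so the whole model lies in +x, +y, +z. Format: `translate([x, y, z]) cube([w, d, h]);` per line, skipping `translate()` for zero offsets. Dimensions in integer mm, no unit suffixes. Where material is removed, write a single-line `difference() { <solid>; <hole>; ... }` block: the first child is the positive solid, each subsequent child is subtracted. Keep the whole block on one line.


difference() { cube([4249, 157, 2878]); translate([2201, 0, 972]) cube([1095, 157, 801]); }


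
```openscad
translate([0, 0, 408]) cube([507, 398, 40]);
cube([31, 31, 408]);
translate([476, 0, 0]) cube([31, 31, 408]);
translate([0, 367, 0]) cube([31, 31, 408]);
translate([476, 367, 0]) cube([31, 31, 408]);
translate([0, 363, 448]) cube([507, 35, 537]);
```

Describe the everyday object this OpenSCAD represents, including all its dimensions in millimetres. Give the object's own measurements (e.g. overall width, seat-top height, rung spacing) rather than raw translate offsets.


A chair. The seat is a 507×398×40 mm slab with its top at z = 448 mm, on four 31×31 mm corner legs (flush with the seat edges, standing on z = 0). A flat backrest 35 mm thick, 537 mm tall, spans the full seat width and rises from the seat top along its +y edge, rear face flush with the rear of the seat.


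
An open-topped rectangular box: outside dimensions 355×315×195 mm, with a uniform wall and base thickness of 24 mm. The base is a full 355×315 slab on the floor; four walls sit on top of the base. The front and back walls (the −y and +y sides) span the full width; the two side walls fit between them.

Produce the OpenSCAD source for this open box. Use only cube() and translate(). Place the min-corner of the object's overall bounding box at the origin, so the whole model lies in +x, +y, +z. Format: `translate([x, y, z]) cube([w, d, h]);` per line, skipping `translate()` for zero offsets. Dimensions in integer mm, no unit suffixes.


cube([355, 315, 24]);
translate([0, 0, 24]) cube([355, 24, 171]);
translate([0, 291, 24]) cube([355, 24, 171]);
translate([0, 24, 24]) cube([24, 267, 171]);
translate([331, 24, 24]) cube([24, 267, 171]);


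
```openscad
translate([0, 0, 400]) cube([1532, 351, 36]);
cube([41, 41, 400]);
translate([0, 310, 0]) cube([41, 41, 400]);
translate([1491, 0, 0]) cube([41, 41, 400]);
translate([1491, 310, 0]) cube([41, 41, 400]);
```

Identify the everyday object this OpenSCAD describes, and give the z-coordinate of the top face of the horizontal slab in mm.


A bench. The seat-top height is 436 mm.

A long slab on four corner posts — a bench. The slab sits at z = 400 with thickness 36, so the top is 400 + 36 = 436 mm.


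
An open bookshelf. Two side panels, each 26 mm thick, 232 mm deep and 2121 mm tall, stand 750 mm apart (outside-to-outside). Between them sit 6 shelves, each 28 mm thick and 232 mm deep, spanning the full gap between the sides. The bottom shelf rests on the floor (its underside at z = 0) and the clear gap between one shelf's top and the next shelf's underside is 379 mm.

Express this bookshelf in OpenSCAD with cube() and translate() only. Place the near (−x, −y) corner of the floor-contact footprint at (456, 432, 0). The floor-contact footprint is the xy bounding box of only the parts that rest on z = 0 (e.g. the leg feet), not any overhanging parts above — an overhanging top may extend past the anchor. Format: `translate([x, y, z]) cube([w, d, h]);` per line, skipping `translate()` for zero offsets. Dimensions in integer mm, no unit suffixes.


translate([456, 432, 0]) cube([26, 232, 2121]);
translate([1180, 432, 0]) cube([26, 232, 2121]);
translate([482, 432, 0]) cube([698, 232, 28]);
translate([482, 432, 407]) cube([698, 232, 28]);
translate([482, 432, 814]) cube([698, 232, 28]);
translate([482, 432, 1221]) cube([698, 232, 28]);
translate([482, 432, 1628]) cube([698, 232, 28]);
translate([482, 432, 2035]) cube([698, 232, 28]);


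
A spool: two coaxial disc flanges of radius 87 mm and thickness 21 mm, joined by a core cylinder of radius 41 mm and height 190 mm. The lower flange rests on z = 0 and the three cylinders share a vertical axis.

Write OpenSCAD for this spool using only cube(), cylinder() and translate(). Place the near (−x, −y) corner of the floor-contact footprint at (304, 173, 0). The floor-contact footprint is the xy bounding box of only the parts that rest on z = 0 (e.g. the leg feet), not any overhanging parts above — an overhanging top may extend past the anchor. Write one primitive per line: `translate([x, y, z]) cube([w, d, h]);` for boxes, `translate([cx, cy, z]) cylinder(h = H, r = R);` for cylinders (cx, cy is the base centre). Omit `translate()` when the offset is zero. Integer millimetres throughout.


translate([391, 260, 0]) cylinder(h = 21, r = 87);
translate([391, 260, 21]) cylinder(h = 190, r = 41);
translate([391, 260, 211]) cylinder(h = 21, r = 87);


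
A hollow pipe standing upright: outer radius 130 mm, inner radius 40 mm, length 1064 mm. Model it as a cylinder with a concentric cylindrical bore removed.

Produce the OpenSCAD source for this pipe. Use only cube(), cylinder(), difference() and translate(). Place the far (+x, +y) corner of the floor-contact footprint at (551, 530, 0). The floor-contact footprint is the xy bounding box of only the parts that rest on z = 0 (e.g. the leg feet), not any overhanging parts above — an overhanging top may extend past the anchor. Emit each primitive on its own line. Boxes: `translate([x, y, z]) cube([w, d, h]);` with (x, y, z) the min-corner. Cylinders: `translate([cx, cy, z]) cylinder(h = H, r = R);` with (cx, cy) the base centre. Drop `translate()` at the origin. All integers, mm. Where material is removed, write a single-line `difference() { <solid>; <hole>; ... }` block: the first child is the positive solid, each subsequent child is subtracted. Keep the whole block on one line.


difference() { translate([421, 400, 0]) cylinder(h = 1064, r = 130); translate([421, 400, 0]) cylinder(h = 1064, r = 40); }
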